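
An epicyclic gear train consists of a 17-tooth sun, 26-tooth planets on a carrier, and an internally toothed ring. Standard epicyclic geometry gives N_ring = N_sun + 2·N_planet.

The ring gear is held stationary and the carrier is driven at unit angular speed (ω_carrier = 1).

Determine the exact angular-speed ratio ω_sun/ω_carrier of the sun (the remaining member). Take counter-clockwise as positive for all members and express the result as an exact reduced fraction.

86/17

N_ring = 17 + 2·26 = 69
17(ω_s−ω_c) = −69(ω_r−ω_c),  ω_r=0, ω_c=1
ω_s = 1 − (69/17)(0−1) = 86/17
ω_s/ω_c = 86/17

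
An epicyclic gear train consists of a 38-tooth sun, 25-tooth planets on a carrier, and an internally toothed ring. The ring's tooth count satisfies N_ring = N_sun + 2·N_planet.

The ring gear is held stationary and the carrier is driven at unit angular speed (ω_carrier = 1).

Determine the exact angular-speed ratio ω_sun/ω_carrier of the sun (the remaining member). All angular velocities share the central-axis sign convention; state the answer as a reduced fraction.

N_ring = 38 + 2·25 = 88
38(ω_s−ω_c) = −88(ω_r−ω_c),  ω_r=0, ω_c=1
ω_s = 1 − (88/38)(0−1) = 63/19
ω_s/ω_c = 63/19

63/19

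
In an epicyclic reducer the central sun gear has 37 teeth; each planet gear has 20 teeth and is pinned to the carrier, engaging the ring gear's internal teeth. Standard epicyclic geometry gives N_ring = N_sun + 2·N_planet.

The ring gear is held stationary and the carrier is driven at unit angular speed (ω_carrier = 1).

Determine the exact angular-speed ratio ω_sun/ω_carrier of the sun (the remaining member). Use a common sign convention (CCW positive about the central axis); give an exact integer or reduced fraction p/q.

N_ring = 37 + 2·20 = 77
37(ω_s−ω_c) = −77(ω_r−ω_c),  ω_r=0, ω_c=1
ω_s = 1 − (77/37)(0−1) = 114/37
ω_s/ω_c = 114/37

114/37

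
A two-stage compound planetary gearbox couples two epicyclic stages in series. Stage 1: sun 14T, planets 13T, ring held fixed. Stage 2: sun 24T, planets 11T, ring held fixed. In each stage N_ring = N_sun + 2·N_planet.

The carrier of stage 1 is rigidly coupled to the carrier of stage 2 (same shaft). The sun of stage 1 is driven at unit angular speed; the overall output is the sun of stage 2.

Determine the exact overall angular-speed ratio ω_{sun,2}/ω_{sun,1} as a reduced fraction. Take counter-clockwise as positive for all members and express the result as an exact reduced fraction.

245/324

Stage 1: N_ring = 14 + 2·13 = 40
Stage 1: 14(ω_s−ω_c) = −40(ω_r−ω_c),  ω_r=0, ω_s=1
Stage 1: 14(1−ω_c) = −40(0−ω_c)  ⇒  54ω_c = 14  ⇒  ω_c = 7/27
  ⇒ ω_c¹/ω_s¹ = 7/27
Stage 2: N_ring = 24 + 2·11 = 46
Stage 2: 24(ω_s−ω_c) = −46(ω_r−ω_c),  ω_r=0, ω_c=1
Stage 2: ω_s = 1 − (46/24)(0−1) = 35/12
  ⇒ ω_s²/ω_c² = 35/12
Coupling ω_c² = ω_c¹ ⇒ overall = 7/27 × 35/12 = 245/324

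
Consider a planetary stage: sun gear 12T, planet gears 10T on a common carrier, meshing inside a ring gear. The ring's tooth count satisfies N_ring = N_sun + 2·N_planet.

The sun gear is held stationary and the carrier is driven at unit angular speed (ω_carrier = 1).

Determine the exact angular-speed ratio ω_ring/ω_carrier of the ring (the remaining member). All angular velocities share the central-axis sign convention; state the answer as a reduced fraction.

N_ring = 12 + 2·10 = 32
12(ω_s−ω_c) = −32(ω_r−ω_c),  ω_s=0, ω_c=1
ω_r = 1 − (12/32)(0−1) = 11/8
ω_r/ω_c = 11/8

11/8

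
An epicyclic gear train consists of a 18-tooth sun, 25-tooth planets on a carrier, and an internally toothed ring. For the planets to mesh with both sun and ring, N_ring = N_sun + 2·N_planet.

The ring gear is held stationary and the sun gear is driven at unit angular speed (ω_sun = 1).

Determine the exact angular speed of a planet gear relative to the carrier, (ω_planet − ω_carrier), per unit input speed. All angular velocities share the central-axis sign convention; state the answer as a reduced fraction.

-612/1075

N_ring = 18 + 2·25 = 68
18(ω_s−ω_c) = −68(ω_r−ω_c),  ω_r=0, ω_s=1
18(1−ω_c) = −68(0−ω_c)  ⇒  86ω_c = 18  ⇒  ω_c = 9/43
sun–planet: 18·(1−9/43) = −25·(ω_p−ω_c)  ⇒  ω_p−ω_c = −(18/25)·(34/43) = -612/1075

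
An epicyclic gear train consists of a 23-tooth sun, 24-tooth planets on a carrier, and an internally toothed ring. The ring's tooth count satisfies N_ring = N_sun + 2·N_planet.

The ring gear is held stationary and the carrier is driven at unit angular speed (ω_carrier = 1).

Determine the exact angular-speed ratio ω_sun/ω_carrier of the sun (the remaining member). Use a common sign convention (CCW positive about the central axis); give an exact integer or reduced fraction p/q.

N_ring = 23 + 2·24 = 71
23(ω_s−ω_c) = −71(ω_r−ω_c),  ω_r=0, ω_c=1
ω_s = 1 − (71/23)(0−1) = 94/23
ω_s/ω_c = 94/23

94/23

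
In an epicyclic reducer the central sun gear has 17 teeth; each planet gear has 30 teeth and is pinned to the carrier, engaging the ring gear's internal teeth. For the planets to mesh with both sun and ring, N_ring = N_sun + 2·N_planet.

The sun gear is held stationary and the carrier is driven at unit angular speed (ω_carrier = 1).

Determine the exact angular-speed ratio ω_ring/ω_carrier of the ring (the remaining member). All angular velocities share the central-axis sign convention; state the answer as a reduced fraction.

N_ring = 17 + 2·30 = 77
17(ω_s−ω_c) = −77(ω_r−ω_c),  ω_s=0, ω_c=1
ω_r = 1 − (17/77)(0−1) = 94/77
ω_r/ω_c = 94/77

94/77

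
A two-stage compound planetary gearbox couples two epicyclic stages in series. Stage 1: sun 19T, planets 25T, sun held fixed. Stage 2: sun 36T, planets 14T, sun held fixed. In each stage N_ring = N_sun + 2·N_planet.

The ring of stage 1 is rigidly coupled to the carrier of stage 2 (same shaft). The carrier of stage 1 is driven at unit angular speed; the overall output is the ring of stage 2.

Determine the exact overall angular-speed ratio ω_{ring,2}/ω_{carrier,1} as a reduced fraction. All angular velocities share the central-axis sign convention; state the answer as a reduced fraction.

Stage 1: N_ring = 19 + 2·25 = 69
Stage 1: 19(ω_s−ω_c) = −69(ω_r−ω_c),  ω_s=0, ω_c=1
Stage 1: ω_r = 1 − (19/69)(0−1) = 88/69
  ⇒ ω_r¹/ω_c¹ = 88/69
Stage 2: N_ring = 36 + 2·14 = 64
Stage 2: 36(ω_s−ω_c) = −64(ω_r−ω_c),  ω_s=0, ω_c=1
Stage 2: ω_r = 1 − (36/64)(0−1) = 25/16
  ⇒ ω_r²/ω_c² = 25/16
Coupling ω_c² = ω_r¹ ⇒ overall = 88/69 × 25/16 = 275/138

275/138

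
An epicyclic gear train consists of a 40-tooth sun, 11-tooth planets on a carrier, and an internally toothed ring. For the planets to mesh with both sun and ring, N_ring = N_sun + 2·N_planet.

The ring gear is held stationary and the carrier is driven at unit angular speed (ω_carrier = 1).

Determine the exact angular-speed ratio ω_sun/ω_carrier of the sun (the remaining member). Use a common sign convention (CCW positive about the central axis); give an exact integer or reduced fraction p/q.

N_ring = 40 + 2·11 = 62
40(ω_s−ω_c) = −62(ω_r−ω_c),  ω_r=0, ω_c=1
ω_s = 1 − (62/40)(0−1) = 51/20
ω_s/ω_c = 51/20

51/20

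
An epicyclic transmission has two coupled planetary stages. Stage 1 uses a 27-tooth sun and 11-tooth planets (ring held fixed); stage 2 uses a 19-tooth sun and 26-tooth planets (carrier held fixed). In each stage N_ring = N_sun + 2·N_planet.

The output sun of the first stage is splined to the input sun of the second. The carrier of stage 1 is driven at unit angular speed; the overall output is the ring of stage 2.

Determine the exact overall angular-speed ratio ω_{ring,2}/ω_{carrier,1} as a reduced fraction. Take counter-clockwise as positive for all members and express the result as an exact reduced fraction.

-1444/1917

Stage 1: N_ring = 27 + 2·11 = 49
Stage 1: 27(ω_s−ω_c) = −49(ω_r−ω_c),  ω_r=0, ω_c=1
Stage 1: ω_s = 1 − (49/27)(0−1) = 76/27
  ⇒ ω_s¹/ω_c¹ = 76/27
Stage 2: N_ring = 19 + 2·26 = 71
Stage 2: 19(ω_s−ω_c) = −71(ω_r−ω_c),  ω_c=0, ω_s=1
Stage 2: ω_r = 0 − (19/71)(1−0) = -19/71
  ⇒ ω_r²/ω_s² = -19/71
Coupling ω_s² = ω_s¹ ⇒ overall = 76/27 × -19/71 = -1444/1917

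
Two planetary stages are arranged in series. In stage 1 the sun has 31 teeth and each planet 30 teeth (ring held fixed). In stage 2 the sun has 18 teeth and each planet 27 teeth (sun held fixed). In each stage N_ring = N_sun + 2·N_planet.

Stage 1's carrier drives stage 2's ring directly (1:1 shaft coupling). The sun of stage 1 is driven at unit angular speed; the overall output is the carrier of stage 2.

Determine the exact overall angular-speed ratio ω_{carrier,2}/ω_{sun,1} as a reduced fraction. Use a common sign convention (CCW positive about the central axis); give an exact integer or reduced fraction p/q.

62/305

Stage 1: N_ring = 31 + 2·30 = 91
Stage 1: 31(ω_s−ω_c) = −91(ω_r−ω_c),  ω_r=0, ω_s=1
Stage 1: 31(1−ω_c) = −91(0−ω_c)  ⇒  122ω_c = 31  ⇒  ω_c = 31/122
  ⇒ ω_c¹/ω_s¹ = 31/122
Stage 2: N_ring = 18 + 2·27 = 72
Stage 2: 18(ω_s−ω_c) = −72(ω_r−ω_c),  ω_s=0, ω_r=1
Stage 2: 18(0−ω_c) = −72(1−ω_c)  ⇒  90ω_c = 72  ⇒  ω_c = 4/5
  ⇒ ω_c²/ω_r² = 4/5
Coupling ω_r² = ω_c¹ ⇒ overall = 31/122 × 4/5 = 62/305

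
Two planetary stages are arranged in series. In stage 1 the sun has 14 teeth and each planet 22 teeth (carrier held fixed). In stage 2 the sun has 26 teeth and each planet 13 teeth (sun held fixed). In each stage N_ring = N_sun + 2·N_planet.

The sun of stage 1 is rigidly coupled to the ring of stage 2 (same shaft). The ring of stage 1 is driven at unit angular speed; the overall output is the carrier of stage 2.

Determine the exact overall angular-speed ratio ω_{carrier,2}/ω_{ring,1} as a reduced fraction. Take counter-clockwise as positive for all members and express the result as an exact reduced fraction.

Stage 1: N_ring = 14 + 2·22 = 58
Stage 1: 14(ω_s−ω_c) = −58(ω_r−ω_c),  ω_c=0, ω_r=1
Stage 1: ω_s = 0 − (58/14)(1−0) = -29/7
  ⇒ ω_s¹/ω_r¹ = -29/7
Stage 2: N_ring = 26 + 2·13 = 52
Stage 2: 26(ω_s−ω_c) = −52(ω_r−ω_c),  ω_s=0, ω_r=1
Stage 2: 26(0−ω_c) = −52(1−ω_c)  ⇒  78ω_c = 52  ⇒  ω_c = 2/3
  ⇒ ω_c²/ω_r² = 2/3
Coupling ω_r² = ω_s¹ ⇒ overall = -29/7 × 2/3 = -58/21

-58/21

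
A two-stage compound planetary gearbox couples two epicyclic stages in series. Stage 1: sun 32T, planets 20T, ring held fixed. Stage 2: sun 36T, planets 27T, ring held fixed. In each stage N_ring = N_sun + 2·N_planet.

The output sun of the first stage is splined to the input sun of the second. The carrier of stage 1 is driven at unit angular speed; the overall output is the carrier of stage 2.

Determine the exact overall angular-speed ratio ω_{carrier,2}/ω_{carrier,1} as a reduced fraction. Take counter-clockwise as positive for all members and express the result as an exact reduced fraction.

Stage 1: N_ring = 32 + 2·20 = 72
Stage 1: 32(ω_s−ω_c) = −72(ω_r−ω_c),  ω_r=0, ω_c=1
Stage 1: ω_s = 1 − (72/32)(0−1) = 13/4
  ⇒ ω_s¹/ω_c¹ = 13/4
Stage 2: N_ring = 36 + 2·27 = 90
Stage 2: 36(ω_s−ω_c) = −90(ω_r−ω_c),  ω_r=0, ω_s=1
Stage 2: 36(1−ω_c) = −90(0−ω_c)  ⇒  126ω_c = 36  ⇒  ω_c = 2/7
  ⇒ ω_c²/ω_s² = 2/7
Coupling ω_s² = ω_s¹ ⇒ overall = 13/4 × 2/7 = 13/14

13/14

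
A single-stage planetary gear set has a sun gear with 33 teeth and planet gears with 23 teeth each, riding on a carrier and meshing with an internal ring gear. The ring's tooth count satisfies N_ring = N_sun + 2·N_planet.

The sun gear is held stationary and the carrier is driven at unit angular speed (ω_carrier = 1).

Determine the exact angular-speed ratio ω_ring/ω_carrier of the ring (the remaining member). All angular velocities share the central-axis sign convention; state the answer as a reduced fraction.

112/79

N_ring = 33 + 2·23 = 79
33(ω_s−ω_c) = −79(ω_r−ω_c),  ω_s=0, ω_c=1
ω_r = 1 − (33/79)(0−1) = 112/79
ω_r/ω_c = 112/79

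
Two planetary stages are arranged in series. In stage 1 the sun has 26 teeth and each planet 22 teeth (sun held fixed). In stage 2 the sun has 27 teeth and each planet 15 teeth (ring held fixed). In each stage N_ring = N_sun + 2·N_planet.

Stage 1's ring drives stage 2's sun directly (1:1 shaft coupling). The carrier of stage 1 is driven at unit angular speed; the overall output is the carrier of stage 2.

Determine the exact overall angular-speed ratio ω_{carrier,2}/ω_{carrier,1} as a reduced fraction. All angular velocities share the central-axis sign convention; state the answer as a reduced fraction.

108/245

Stage 1: N_ring = 26 + 2·22 = 70
Stage 1: 26(ω_s−ω_c) = −70(ω_r−ω_c),  ω_s=0, ω_c=1
Stage 1: ω_r = 1 − (26/70)(0−1) = 48/35
  ⇒ ω_r¹/ω_c¹ = 48/35
Stage 2: N_ring = 27 + 2·15 = 57
Stage 2: 27(ω_s−ω_c) = −57(ω_r−ω_c),  ω_r=0, ω_s=1
Stage 2: 27(1−ω_c) = −57(0−ω_c)  ⇒  84ω_c = 27  ⇒  ω_c = 9/28
  ⇒ ω_c²/ω_s² = 9/28
Coupling ω_s² = ω_r¹ ⇒ overall = 48/35 × 9/28 = 108/245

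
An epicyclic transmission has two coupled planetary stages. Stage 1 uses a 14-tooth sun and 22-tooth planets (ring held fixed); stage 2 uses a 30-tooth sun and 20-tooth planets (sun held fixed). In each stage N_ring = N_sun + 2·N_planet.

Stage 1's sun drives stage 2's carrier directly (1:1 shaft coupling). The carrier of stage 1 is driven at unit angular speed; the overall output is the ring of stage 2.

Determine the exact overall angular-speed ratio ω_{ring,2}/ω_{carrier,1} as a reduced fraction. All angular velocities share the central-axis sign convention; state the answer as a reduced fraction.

360/49

Stage 1: N_ring = 14 + 2·22 = 58
Stage 1: 14(ω_s−ω_c) = −58(ω_r−ω_c),  ω_r=0, ω_c=1
Stage 1: ω_s = 1 − (58/14)(0−1) = 36/7
  ⇒ ω_s¹/ω_c¹ = 36/7
Stage 2: N_ring = 30 + 2·20 = 70
Stage 2: 30(ω_s−ω_c) = −70(ω_r−ω_c),  ω_s=0, ω_c=1
Stage 2: ω_r = 1 − (30/70)(0−1) = 10/7
  ⇒ ω_r²/ω_c² = 10/7
Coupling ω_c² = ω_s¹ ⇒ overall = 36/7 × 10/7 = 360/49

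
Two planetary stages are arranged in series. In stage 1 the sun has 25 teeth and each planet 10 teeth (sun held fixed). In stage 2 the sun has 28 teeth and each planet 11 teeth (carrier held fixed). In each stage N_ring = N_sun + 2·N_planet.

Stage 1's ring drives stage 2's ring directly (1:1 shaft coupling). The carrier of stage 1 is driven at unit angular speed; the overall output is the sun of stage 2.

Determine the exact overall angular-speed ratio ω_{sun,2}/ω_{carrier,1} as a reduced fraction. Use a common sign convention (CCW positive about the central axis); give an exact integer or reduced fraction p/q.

-25/9

Stage 1: N_ring = 25 + 2·10 = 45
Stage 1: 25(ω_s−ω_c) = −45(ω_r−ω_c),  ω_s=0, ω_c=1
Stage 1: ω_r = 1 − (25/45)(0−1) = 14/9
  ⇒ ω_r¹/ω_c¹ = 14/9
Stage 2: N_ring = 28 + 2·11 = 50
Stage 2: 28(ω_s−ω_c) = −50(ω_r−ω_c),  ω_c=0, ω_r=1
Stage 2: ω_s = 0 − (50/28)(1−0) = -25/14
  ⇒ ω_s²/ω_r² = -25/14
Coupling ω_r² = ω_r¹ ⇒ overall = 14/9 × -25/14 = -25/9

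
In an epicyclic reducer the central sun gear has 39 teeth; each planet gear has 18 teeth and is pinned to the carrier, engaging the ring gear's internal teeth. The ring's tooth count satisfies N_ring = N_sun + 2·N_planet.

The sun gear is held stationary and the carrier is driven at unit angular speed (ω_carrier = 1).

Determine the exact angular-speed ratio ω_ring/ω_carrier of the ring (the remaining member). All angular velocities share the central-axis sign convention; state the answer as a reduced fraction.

N_ring = 39 + 2·18 = 75
39(ω_s−ω_c) = −75(ω_r−ω_c),  ω_s=0, ω_c=1
ω_r = 1 − (39/75)(0−1) = 38/25
ω_r/ω_c = 38/25

38/25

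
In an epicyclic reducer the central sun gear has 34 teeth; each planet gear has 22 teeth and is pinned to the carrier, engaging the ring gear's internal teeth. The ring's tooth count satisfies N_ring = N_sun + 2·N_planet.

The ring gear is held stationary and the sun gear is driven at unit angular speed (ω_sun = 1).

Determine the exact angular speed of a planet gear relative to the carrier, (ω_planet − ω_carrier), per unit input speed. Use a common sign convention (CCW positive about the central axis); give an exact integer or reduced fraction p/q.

N_ring = 34 + 2·22 = 78
34(ω_s−ω_c) = −78(ω_r−ω_c),  ω_r=0, ω_s=1
34(1−ω_c) = −78(0−ω_c)  ⇒  112ω_c = 34  ⇒  ω_c = 17/56
sun–planet: 34·(1−17/56) = −22·(ω_p−ω_c)  ⇒  ω_p−ω_c = −(34/22)·(39/56) = -663/616

-663/616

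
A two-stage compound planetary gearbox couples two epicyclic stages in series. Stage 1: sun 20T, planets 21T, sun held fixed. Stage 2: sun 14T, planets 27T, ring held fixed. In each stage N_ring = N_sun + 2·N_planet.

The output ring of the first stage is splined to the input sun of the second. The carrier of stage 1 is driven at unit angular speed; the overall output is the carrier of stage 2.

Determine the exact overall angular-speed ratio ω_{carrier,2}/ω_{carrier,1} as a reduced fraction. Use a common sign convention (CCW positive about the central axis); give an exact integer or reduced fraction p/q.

Stage 1: N_ring = 20 + 2·21 = 62
Stage 1: 20(ω_s−ω_c) = −62(ω_r−ω_c),  ω_s=0, ω_c=1
Stage 1: ω_r = 1 − (20/62)(0−1) = 41/31
  ⇒ ω_r¹/ω_c¹ = 41/31
Stage 2: N_ring = 14 + 2·27 = 68
Stage 2: 14(ω_s−ω_c) = −68(ω_r−ω_c),  ω_r=0, ω_s=1
Stage 2: 14(1−ω_c) = −68(0−ω_c)  ⇒  82ω_c = 14  ⇒  ω_c = 7/41
  ⇒ ω_c²/ω_s² = 7/41
Coupling ω_s² = ω_r¹ ⇒ overall = 41/31 × 7/41 = 7/31

7/31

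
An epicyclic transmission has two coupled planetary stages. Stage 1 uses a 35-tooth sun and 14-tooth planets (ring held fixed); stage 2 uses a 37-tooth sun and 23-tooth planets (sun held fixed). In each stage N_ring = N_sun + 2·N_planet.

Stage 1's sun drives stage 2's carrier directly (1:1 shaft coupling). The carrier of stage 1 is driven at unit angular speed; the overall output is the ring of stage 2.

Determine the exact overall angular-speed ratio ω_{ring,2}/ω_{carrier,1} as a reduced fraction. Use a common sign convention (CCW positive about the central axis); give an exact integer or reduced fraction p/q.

Stage 1: N_ring = 35 + 2·14 = 63
Stage 1: 35(ω_s−ω_c) = −63(ω_r−ω_c),  ω_r=0, ω_c=1
Stage 1: ω_s = 1 − (63/35)(0−1) = 14/5
  ⇒ ω_s¹/ω_c¹ = 14/5
Stage 2: N_ring = 37 + 2·23 = 83
Stage 2: 37(ω_s−ω_c) = −83(ω_r−ω_c),  ω_s=0, ω_c=1
Stage 2: ω_r = 1 − (37/83)(0−1) = 120/83
  ⇒ ω_r²/ω_c² = 120/83
Coupling ω_c² = ω_s¹ ⇒ overall = 14/5 × 120/83 = 336/83

336/83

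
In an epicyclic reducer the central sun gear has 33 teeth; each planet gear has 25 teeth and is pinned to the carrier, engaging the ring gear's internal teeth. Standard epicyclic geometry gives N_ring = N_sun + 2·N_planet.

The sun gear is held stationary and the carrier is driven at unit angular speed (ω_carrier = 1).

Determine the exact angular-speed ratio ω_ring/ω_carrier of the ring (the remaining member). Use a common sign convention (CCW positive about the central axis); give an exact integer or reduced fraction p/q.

N_ring = 33 + 2·25 = 83
33(ω_s−ω_c) = −83(ω_r−ω_c),  ω_s=0, ω_c=1
ω_r = 1 − (33/83)(0−1) = 116/83
ω_r/ω_c = 116/83

116/83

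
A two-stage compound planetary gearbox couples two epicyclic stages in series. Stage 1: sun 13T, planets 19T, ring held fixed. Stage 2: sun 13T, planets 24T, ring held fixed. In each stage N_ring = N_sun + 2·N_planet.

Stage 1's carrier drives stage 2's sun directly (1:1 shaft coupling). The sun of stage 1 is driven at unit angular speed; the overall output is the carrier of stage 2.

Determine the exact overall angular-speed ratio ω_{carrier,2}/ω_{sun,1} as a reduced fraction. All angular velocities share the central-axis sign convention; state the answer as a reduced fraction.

Stage 1: N_ring = 13 + 2·19 = 51
Stage 1: 13(ω_s−ω_c) = −51(ω_r−ω_c),  ω_r=0, ω_s=1
Stage 1: 13(1−ω_c) = −51(0−ω_c)  ⇒  64ω_c = 13  ⇒  ω_c = 13/64
  ⇒ ω_c¹/ω_s¹ = 13/64
Stage 2: N_ring = 13 + 2·24 = 61
Stage 2: 13(ω_s−ω_c) = −61(ω_r−ω_c),  ω_r=0, ω_s=1
Stage 2: 13(1−ω_c) = −61(0−ω_c)  ⇒  74ω_c = 13  ⇒  ω_c = 13/74
  ⇒ ω_c²/ω_s² = 13/74
Coupling ω_s² = ω_c¹ ⇒ overall = 13/64 × 13/74 = 169/4736

169/4736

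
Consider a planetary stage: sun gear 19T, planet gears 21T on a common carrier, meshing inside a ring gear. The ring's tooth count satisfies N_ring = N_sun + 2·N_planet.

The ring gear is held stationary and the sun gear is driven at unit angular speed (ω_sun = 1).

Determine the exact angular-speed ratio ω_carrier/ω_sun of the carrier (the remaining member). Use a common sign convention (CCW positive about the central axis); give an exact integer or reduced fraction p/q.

19/80

N_ring = 19 + 2·21 = 61
19(ω_s−ω_c) = −61(ω_r−ω_c),  ω_r=0, ω_s=1
19(1−ω_c) = −61(0−ω_c)  ⇒  80ω_c = 19  ⇒  ω_c = 19/80
ω_c/ω_s = 19/80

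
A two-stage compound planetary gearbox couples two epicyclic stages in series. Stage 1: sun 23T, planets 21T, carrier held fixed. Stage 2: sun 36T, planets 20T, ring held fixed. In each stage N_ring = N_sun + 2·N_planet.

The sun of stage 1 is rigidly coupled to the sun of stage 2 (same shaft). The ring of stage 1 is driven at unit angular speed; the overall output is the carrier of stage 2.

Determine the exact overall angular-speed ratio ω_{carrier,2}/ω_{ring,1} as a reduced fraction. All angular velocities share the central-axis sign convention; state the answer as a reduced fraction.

Stage 1: N_ring = 23 + 2·21 = 65
Stage 1: 23(ω_s−ω_c) = −65(ω_r−ω_c),  ω_c=0, ω_r=1
Stage 1: ω_s = 0 − (65/23)(1−0) = -65/23
  ⇒ ω_s¹/ω_r¹ = -65/23
Stage 2: N_ring = 36 + 2·20 = 76
Stage 2: 36(ω_s−ω_c) = −76(ω_r−ω_c),  ω_r=0, ω_s=1
Stage 2: 36(1−ω_c) = −76(0−ω_c)  ⇒  112ω_c = 36  ⇒  ω_c = 9/28
  ⇒ ω_c²/ω_s² = 9/28
Coupling ω_s² = ω_s¹ ⇒ overall = -65/23 × 9/28 = -585/644

-585/644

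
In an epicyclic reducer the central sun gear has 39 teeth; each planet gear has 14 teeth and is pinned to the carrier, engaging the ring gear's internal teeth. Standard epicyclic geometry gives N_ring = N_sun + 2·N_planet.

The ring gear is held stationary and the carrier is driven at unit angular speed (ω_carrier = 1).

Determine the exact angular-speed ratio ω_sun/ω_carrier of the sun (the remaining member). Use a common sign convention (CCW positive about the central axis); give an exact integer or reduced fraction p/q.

106/39

N_ring = 39 + 2·14 = 67
39(ω_s−ω_c) = −67(ω_r−ω_c),  ω_r=0, ω_c=1
ω_s = 1 − (67/39)(0−1) = 106/39
ω_s/ω_c = 106/39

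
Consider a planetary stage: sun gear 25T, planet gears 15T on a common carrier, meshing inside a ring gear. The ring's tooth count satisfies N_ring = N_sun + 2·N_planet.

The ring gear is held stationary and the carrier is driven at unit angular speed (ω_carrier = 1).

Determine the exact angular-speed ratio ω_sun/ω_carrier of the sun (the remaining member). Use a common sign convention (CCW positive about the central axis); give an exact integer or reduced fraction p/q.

16/5

N_ring = 25 + 2·15 = 55
25(ω_s−ω_c) = −55(ω_r−ω_c),  ω_r=0, ω_c=1
ω_s = 1 − (55/25)(0−1) = 16/5
ω_s/ω_c = 16/5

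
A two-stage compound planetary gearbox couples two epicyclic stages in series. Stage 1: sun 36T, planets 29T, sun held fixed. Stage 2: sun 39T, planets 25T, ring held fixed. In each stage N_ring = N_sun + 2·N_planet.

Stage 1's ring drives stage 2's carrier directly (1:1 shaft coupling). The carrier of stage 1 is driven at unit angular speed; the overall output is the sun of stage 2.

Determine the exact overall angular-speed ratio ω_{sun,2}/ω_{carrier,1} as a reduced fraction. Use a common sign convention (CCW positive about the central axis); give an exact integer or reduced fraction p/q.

Stage 1: N_ring = 36 + 2·29 = 94
Stage 1: 36(ω_s−ω_c) = −94(ω_r−ω_c),  ω_s=0, ω_c=1
Stage 1: ω_r = 1 − (36/94)(0−1) = 65/47
  ⇒ ω_r¹/ω_c¹ = 65/47
Stage 2: N_ring = 39 + 2·25 = 89
Stage 2: 39(ω_s−ω_c) = −89(ω_r−ω_c),  ω_r=0, ω_c=1
Stage 2: ω_s = 1 − (89/39)(0−1) = 128/39
  ⇒ ω_s²/ω_c² = 128/39
Coupling ω_c² = ω_r¹ ⇒ overall = 65/47 × 128/39 = 640/141

640/141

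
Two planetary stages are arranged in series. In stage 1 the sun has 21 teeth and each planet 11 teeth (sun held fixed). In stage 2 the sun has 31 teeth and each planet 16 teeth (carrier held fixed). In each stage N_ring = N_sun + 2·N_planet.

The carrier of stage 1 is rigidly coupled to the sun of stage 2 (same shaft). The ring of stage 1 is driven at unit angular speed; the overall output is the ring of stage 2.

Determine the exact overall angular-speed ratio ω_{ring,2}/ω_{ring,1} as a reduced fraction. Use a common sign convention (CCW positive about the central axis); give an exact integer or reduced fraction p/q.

Stage 1: N_ring = 21 + 2·11 = 43
Stage 1: 21(ω_s−ω_c) = −43(ω_r−ω_c),  ω_s=0, ω_r=1
Stage 1: 21(0−ω_c) = −43(1−ω_c)  ⇒  64ω_c = 43  ⇒  ω_c = 43/64
  ⇒ ω_c¹/ω_r¹ = 43/64
Stage 2: N_ring = 31 + 2·16 = 63
Stage 2: 31(ω_s−ω_c) = −63(ω_r−ω_c),  ω_c=0, ω_s=1
Stage 2: ω_r = 0 − (31/63)(1−0) = -31/63
  ⇒ ω_r²/ω_s² = -31/63
Coupling ω_s² = ω_c¹ ⇒ overall = 43/64 × -31/63 = -1333/4032

-1333/4032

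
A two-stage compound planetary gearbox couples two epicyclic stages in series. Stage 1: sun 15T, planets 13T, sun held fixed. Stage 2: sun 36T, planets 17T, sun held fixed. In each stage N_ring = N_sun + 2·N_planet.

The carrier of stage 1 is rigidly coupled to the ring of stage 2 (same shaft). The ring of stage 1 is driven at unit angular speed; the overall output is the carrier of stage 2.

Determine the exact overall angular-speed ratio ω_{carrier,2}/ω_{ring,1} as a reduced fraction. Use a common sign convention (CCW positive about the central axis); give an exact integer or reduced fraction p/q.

205/424

Stage 1: N_ring = 15 + 2·13 = 41
Stage 1: 15(ω_s−ω_c) = −41(ω_r−ω_c),  ω_s=0, ω_r=1
Stage 1: 15(0−ω_c) = −41(1−ω_c)  ⇒  56ω_c = 41  ⇒  ω_c = 41/56
  ⇒ ω_c¹/ω_r¹ = 41/56
Stage 2: N_ring = 36 + 2·17 = 70
Stage 2: 36(ω_s−ω_c) = −70(ω_r−ω_c),  ω_s=0, ω_r=1
Stage 2: 36(0−ω_c) = −70(1−ω_c)  ⇒  106ω_c = 70  ⇒  ω_c = 35/53
  ⇒ ω_c²/ω_r² = 35/53
Coupling ω_r² = ω_c¹ ⇒ overall = 41/56 × 35/53 = 205/424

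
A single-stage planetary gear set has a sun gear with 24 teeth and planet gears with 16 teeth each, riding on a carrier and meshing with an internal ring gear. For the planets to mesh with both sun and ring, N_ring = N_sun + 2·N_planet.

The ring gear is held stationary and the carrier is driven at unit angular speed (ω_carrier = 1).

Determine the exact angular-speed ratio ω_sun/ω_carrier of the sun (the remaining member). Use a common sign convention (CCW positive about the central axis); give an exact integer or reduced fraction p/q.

N_ring = 24 + 2·16 = 56
24(ω_s−ω_c) = −56(ω_r−ω_c),  ω_r=0, ω_c=1
ω_s = 1 − (56/24)(0−1) = 10/3
ω_s/ω_c = 10/3

10/3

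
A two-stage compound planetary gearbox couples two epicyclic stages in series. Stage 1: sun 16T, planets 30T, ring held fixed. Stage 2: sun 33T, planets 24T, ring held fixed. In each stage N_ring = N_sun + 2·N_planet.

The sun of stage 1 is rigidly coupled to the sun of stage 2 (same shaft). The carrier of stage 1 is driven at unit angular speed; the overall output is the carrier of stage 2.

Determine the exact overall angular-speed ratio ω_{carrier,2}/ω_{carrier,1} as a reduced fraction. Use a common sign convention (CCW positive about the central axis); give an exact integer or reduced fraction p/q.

253/152

Stage 1: N_ring = 16 + 2·30 = 76
Stage 1: 16(ω_s−ω_c) = −76(ω_r−ω_c),  ω_r=0, ω_c=1
Stage 1: ω_s = 1 − (76/16)(0−1) = 23/4
  ⇒ ω_s¹/ω_c¹ = 23/4
Stage 2: N_ring = 33 + 2·24 = 81
Stage 2: 33(ω_s−ω_c) = −81(ω_r−ω_c),  ω_r=0, ω_s=1
Stage 2: 33(1−ω_c) = −81(0−ω_c)  ⇒  114ω_c = 33  ⇒  ω_c = 11/38
  ⇒ ω_c²/ω_s² = 11/38
Coupling ω_s² = ω_s¹ ⇒ overall = 23/4 × 11/38 = 253/152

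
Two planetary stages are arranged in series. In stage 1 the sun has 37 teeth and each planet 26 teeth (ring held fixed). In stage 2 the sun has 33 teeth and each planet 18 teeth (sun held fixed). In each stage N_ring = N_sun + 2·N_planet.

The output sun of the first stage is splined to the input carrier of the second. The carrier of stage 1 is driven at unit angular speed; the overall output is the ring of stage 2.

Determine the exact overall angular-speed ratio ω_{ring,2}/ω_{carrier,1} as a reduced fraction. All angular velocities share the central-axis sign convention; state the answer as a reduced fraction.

4284/851

Stage 1: N_ring = 37 + 2·26 = 89
Stage 1: 37(ω_s−ω_c) = −89(ω_r−ω_c),  ω_r=0, ω_c=1
Stage 1: ω_s = 1 − (89/37)(0−1) = 126/37
  ⇒ ω_s¹/ω_c¹ = 126/37
Stage 2: N_ring = 33 + 2·18 = 69
Stage 2: 33(ω_s−ω_c) = −69(ω_r−ω_c),  ω_s=0, ω_c=1
Stage 2: ω_r = 1 − (33/69)(0−1) = 34/23
  ⇒ ω_r²/ω_c² = 34/23
Coupling ω_c² = ω_s¹ ⇒ overall = 126/37 × 34/23 = 4284/851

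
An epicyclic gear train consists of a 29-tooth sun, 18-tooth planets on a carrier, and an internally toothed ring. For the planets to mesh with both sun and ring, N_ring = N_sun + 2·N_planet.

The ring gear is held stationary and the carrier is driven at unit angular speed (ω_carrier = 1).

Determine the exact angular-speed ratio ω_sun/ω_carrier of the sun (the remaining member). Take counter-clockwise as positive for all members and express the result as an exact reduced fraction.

94/29

N_ring = 29 + 2·18 = 65
29(ω_s−ω_c) = −65(ω_r−ω_c),  ω_r=0, ω_c=1
ω_s = 1 − (65/29)(0−1) = 94/29
ω_s/ω_c = 94/29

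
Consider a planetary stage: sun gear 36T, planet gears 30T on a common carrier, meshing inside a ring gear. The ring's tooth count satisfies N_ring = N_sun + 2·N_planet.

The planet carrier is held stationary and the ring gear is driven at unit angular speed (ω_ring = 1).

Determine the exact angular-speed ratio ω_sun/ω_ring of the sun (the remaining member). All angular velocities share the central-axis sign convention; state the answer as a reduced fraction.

-8/3

N_ring = 36 + 2·30 = 96
36(ω_s−ω_c) = −96(ω_r−ω_c),  ω_c=0, ω_r=1
ω_s = 0 − (96/36)(1−0) = -8/3
ω_s/ω_r = -8/3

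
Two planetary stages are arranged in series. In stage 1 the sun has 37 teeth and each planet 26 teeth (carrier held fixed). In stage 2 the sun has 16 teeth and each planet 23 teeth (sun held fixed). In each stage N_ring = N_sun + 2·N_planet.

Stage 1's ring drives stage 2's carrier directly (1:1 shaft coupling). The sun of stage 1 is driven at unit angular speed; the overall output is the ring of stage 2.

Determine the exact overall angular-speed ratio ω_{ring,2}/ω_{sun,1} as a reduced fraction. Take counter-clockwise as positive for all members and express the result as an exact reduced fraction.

-1443/2759

Stage 1: N_ring = 37 + 2·26 = 89
Stage 1: 37(ω_s−ω_c) = −89(ω_r−ω_c),  ω_c=0, ω_s=1
Stage 1: ω_r = 0 − (37/89)(1−0) = -37/89
  ⇒ ω_r¹/ω_s¹ = -37/89
Stage 2: N_ring = 16 + 2·23 = 62
Stage 2: 16(ω_s−ω_c) = −62(ω_r−ω_c),  ω_s=0, ω_c=1
Stage 2: ω_r = 1 − (16/62)(0−1) = 39/31
  ⇒ ω_r²/ω_c² = 39/31
Coupling ω_c² = ω_r¹ ⇒ overall = -37/89 × 39/31 = -1443/2759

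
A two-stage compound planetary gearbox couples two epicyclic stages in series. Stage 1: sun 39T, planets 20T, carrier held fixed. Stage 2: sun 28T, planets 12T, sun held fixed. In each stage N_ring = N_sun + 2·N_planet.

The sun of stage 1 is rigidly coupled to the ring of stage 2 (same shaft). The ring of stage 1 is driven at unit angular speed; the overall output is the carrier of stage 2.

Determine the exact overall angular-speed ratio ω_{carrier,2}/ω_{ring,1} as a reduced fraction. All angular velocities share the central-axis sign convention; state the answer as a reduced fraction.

-79/60

Stage 1: N_ring = 39 + 2·20 = 79
Stage 1: 39(ω_s−ω_c) = −79(ω_r−ω_c),  ω_c=0, ω_r=1
Stage 1: ω_s = 0 − (79/39)(1−0) = -79/39
  ⇒ ω_s¹/ω_r¹ = -79/39
Stage 2: N_ring = 28 + 2·12 = 52
Stage 2: 28(ω_s−ω_c) = −52(ω_r−ω_c),  ω_s=0, ω_r=1
Stage 2: 28(0−ω_c) = −52(1−ω_c)  ⇒  80ω_c = 52  ⇒  ω_c = 13/20
  ⇒ ω_c²/ω_r² = 13/20
Coupling ω_r² = ω_s¹ ⇒ overall = -79/39 × 13/20 = -79/60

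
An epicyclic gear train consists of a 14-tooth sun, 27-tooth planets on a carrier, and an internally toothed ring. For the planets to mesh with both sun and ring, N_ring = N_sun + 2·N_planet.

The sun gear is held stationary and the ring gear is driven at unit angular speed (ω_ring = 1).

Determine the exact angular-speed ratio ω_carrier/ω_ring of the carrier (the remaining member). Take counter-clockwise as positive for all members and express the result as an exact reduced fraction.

34/41

N_ring = 14 + 2·27 = 68
14(ω_s−ω_c) = −68(ω_r−ω_c),  ω_s=0, ω_r=1
14(0−ω_c) = −68(1−ω_c)  ⇒  82ω_c = 68  ⇒  ω_c = 34/41
ω_c/ω_r = 34/41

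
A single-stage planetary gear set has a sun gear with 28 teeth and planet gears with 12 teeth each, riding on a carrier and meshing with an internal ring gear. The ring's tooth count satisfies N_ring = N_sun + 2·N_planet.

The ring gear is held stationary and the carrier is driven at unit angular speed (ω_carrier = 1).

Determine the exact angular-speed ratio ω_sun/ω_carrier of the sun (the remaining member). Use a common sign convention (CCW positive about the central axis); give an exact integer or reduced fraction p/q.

20/7

N_ring = 28 + 2·12 = 52
28(ω_s−ω_c) = −52(ω_r−ω_c),  ω_r=0, ω_c=1
ω_s = 1 − (52/28)(0−1) = 20/7
ω_s/ω_c = 20/7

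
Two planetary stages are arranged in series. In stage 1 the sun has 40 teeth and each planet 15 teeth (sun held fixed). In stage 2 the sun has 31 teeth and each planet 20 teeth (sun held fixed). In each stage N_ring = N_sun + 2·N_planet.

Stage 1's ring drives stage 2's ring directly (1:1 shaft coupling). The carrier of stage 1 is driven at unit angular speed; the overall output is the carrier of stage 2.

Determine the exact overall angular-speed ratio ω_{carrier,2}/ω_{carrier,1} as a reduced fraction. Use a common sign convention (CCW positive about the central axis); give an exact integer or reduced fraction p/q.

Stage 1: N_ring = 40 + 2·15 = 70
Stage 1: 40(ω_s−ω_c) = −70(ω_r−ω_c),  ω_s=0, ω_c=1
Stage 1: ω_r = 1 − (40/70)(0−1) = 11/7
  ⇒ ω_r¹/ω_c¹ = 11/7
Stage 2: N_ring = 31 + 2·20 = 71
Stage 2: 31(ω_s−ω_c) = −71(ω_r−ω_c),  ω_s=0, ω_r=1
Stage 2: 31(0−ω_c) = −71(1−ω_c)  ⇒  102ω_c = 71  ⇒  ω_c = 71/102
  ⇒ ω_c²/ω_r² = 71/102
Coupling ω_r² = ω_r¹ ⇒ overall = 11/7 × 71/102 = 781/714

781/714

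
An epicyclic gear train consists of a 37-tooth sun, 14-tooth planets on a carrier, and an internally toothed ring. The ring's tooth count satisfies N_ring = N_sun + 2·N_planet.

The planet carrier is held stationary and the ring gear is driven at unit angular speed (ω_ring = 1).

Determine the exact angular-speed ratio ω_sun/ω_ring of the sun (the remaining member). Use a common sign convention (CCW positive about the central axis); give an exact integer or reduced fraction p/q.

-65/37

N_ring = 37 + 2·14 = 65
37(ω_s−ω_c) = −65(ω_r−ω_c),  ω_c=0, ω_r=1
ω_s = 0 − (65/37)(1−0) = -65/37
ω_s/ω_r = -65/37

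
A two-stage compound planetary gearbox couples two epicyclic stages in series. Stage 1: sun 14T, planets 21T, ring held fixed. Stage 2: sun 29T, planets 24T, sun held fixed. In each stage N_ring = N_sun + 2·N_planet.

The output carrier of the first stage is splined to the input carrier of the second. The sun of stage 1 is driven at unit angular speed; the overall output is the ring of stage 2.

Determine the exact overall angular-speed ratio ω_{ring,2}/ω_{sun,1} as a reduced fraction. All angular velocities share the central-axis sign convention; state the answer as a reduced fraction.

106/385

Stage 1: N_ring = 14 + 2·21 = 56
Stage 1: 14(ω_s−ω_c) = −56(ω_r−ω_c),  ω_r=0, ω_s=1
Stage 1: 14(1−ω_c) = −56(0−ω_c)  ⇒  70ω_c = 14  ⇒  ω_c = 1/5
  ⇒ ω_c¹/ω_s¹ = 1/5
Stage 2: N_ring = 29 + 2·24 = 77
Stage 2: 29(ω_s−ω_c) = −77(ω_r−ω_c),  ω_s=0, ω_c=1
Stage 2: ω_r = 1 − (29/77)(0−1) = 106/77
  ⇒ ω_r²/ω_c² = 106/77
Coupling ω_c² = ω_c¹ ⇒ overall = 1/5 × 106/77 = 106/385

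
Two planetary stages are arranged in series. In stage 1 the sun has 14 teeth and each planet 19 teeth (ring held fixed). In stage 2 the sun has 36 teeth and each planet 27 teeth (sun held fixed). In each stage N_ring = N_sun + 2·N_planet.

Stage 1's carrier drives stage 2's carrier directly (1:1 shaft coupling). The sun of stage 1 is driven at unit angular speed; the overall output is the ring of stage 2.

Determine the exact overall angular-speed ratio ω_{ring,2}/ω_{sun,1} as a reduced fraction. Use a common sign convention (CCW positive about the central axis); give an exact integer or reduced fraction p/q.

Stage 1: N_ring = 14 + 2·19 = 52
Stage 1: 14(ω_s−ω_c) = −52(ω_r−ω_c),  ω_r=0, ω_s=1
Stage 1: 14(1−ω_c) = −52(0−ω_c)  ⇒  66ω_c = 14  ⇒  ω_c = 7/33
  ⇒ ω_c¹/ω_s¹ = 7/33
Stage 2: N_ring = 36 + 2·27 = 90
Stage 2: 36(ω_s−ω_c) = −90(ω_r−ω_c),  ω_s=0, ω_c=1
Stage 2: ω_r = 1 − (36/90)(0−1) = 7/5
  ⇒ ω_r²/ω_c² = 7/5
Coupling ω_c² = ω_c¹ ⇒ overall = 7/33 × 7/5 = 49/165

49/165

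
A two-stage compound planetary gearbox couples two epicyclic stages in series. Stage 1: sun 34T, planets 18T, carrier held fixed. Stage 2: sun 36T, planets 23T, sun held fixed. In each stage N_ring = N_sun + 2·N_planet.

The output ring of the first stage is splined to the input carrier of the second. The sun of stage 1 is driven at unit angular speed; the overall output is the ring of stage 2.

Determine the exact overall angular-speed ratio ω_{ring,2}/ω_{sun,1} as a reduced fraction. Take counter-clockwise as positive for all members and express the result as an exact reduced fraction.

-1003/1435

Stage 1: N_ring = 34 + 2·18 = 70
Stage 1: 34(ω_s−ω_c) = −70(ω_r−ω_c),  ω_c=0, ω_s=1
Stage 1: ω_r = 0 − (34/70)(1−0) = -17/35
  ⇒ ω_r¹/ω_s¹ = -17/35
Stage 2: N_ring = 36 + 2·23 = 82
Stage 2: 36(ω_s−ω_c) = −82(ω_r−ω_c),  ω_s=0, ω_c=1
Stage 2: ω_r = 1 − (36/82)(0−1) = 59/41
  ⇒ ω_r²/ω_c² = 59/41
Coupling ω_c² = ω_r¹ ⇒ overall = -17/35 × 59/41 = -1003/1435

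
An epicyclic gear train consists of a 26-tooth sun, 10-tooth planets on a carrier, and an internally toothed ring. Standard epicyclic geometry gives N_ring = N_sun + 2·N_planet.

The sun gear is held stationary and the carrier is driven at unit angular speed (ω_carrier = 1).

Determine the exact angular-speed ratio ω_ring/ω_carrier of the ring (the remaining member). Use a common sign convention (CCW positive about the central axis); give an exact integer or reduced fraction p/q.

36/23

N_ring = 26 + 2·10 = 46
26(ω_s−ω_c) = −46(ω_r−ω_c),  ω_s=0, ω_c=1
ω_r = 1 − (26/46)(0−1) = 36/23
ω_r/ω_c = 36/23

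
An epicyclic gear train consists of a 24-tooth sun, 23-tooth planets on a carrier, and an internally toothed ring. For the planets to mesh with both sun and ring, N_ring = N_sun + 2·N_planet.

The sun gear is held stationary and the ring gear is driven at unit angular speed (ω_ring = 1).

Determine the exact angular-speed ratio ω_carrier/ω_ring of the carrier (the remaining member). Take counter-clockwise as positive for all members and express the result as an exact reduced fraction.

35/47

N_ring = 24 + 2·23 = 70
24(ω_s−ω_c) = −70(ω_r−ω_c),  ω_s=0, ω_r=1
24(0−ω_c) = −70(1−ω_c)  ⇒  94ω_c = 70  ⇒  ω_c = 35/47
ω_c/ω_r = 35/47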